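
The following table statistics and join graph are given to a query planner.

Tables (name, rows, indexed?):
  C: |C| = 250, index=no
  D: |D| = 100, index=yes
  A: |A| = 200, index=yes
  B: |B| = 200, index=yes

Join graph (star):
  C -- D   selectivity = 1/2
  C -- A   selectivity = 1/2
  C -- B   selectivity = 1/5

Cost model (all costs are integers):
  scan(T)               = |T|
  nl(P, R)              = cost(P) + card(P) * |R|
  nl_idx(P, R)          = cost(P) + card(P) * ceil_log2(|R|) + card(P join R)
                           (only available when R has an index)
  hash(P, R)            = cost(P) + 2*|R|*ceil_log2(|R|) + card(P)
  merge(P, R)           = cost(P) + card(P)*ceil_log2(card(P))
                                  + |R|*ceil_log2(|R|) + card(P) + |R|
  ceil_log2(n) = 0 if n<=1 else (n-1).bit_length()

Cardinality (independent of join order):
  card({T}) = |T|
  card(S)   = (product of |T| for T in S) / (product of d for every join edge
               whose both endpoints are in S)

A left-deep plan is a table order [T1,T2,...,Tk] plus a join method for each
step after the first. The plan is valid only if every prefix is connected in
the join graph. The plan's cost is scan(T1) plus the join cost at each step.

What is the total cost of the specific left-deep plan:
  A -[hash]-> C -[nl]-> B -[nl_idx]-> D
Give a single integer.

step 1: scan A: cost=200, card=200
step 2: join C via hash
    card(P join C) = 200*250/(2) = 25000
    cost = 200 + 2*250*8 + 200 = 4400
step 3: join B via nl
    card(P join B) = 25000*200/(5) = 1000000
    cost = 4400 + 25000*200 = 5004400
step 4: join D via nl_idx
    card(P join D) = 1000000*100/(2) = 50000000
    cost = 5004400 + 1000000*7 + 50000000 = 62004400

62004400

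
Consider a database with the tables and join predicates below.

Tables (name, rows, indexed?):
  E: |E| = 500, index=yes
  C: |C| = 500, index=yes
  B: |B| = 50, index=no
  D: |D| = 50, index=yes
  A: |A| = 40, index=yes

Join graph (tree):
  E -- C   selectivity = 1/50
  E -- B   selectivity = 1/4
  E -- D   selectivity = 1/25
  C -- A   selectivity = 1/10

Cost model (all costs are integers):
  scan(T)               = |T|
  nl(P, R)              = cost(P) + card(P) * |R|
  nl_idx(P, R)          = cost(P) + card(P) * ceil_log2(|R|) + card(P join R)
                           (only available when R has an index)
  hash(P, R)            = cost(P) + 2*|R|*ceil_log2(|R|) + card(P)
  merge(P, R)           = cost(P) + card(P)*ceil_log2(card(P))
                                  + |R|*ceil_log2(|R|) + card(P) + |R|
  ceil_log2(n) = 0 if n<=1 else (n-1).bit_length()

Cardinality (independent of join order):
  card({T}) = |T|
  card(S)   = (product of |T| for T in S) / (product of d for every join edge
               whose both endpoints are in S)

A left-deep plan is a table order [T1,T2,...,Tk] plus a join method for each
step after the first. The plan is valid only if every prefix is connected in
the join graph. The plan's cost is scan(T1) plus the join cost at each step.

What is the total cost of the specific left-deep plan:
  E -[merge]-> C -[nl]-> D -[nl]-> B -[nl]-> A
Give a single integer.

step 1: scan E: cost=500, card=500
step 2: join C via merge
    card(P join C) = 500*500/(50) = 5000
    cost = 500 + 500*9 + 500*9 + 500 + 500 = 10500
step 3: join D via nl
    card(P join D) = 5000*50/(25) = 10000
    cost = 10500 + 5000*50 = 260500
step 4: join B via nl
    card(P join B) = 10000*50/(4) = 125000
    cost = 260500 + 10000*50 = 760500
step 5: join A via nl
    card(P join A) = 125000*40/(10) = 500000
    cost = 760500 + 125000*40 = 5760500

5760500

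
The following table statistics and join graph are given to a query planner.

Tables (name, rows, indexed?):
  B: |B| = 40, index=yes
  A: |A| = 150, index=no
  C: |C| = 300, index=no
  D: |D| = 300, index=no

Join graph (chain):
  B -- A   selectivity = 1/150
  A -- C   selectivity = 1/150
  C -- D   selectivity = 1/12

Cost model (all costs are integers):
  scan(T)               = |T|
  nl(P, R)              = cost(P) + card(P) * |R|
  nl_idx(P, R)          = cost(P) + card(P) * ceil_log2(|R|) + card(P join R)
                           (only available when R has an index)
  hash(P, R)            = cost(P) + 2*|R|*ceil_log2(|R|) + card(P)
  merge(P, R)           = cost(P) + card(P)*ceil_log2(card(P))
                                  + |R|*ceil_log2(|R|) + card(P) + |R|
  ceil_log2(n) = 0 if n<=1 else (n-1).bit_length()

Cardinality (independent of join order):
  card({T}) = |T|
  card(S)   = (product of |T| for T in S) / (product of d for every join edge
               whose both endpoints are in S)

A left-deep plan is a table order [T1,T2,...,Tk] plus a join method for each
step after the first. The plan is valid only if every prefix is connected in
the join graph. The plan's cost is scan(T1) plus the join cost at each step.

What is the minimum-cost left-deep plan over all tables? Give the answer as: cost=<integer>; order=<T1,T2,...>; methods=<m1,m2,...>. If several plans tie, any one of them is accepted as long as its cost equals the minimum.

cost=7420; order=C,A,B,D; methods=hash,hash,merge

Selinger DP (subsets sized 1..n):
  {B}: scan cost=40, card=40
  {A}: scan cost=150, card=150
  {C}: scan cost=300, card=300
  {D}: scan cost=300, card=300
  {AB}: card=40; try (B,hash)→780, (B,nl_idx)→1090, (A,merge)→1670, (B,merge)→1780, (A,hash)→2480, (A,nl)→6040 …(+1); best=780 via (B,hash)
  {AC}: card=300; try (A,hash)→3000, (C,merge)→4500, (A,merge)→4650, (C,hash)→5700, (C,nl)→45150, (A,nl)→45300; best=3000 via (A,hash)
  {CD}: card=7500; try (D,hash)→6000, (C,hash)→6000, (D,merge)→6300, (C,merge)→6300, (D,nl)→90300, (C,nl)→90300; best=6000 via (D,hash)
  {ABC}: card=80; try (B,hash)→3780, (C,merge)→4060, (B,nl_idx)→4880, (C,hash)→6220, (B,merge)→6280, (C,nl)→12780 …(+1); best=3780 via (B,hash)
  {ACD}: card=7500; try (D,hash)→8700, (D,merge)→9000, (A,hash)→15900, (D,nl)→93000, (A,merge)→112350, (A,nl)→1131000; best=8700 via (D,hash)
  {ABCD}: card=2000; try (D,merge)→7420, (D,hash)→9260, (B,hash)→16680, (D,nl)→27780, (B,nl_idx)→55700, (B,merge)→113980 …(+1); best=7420 via (D,merge)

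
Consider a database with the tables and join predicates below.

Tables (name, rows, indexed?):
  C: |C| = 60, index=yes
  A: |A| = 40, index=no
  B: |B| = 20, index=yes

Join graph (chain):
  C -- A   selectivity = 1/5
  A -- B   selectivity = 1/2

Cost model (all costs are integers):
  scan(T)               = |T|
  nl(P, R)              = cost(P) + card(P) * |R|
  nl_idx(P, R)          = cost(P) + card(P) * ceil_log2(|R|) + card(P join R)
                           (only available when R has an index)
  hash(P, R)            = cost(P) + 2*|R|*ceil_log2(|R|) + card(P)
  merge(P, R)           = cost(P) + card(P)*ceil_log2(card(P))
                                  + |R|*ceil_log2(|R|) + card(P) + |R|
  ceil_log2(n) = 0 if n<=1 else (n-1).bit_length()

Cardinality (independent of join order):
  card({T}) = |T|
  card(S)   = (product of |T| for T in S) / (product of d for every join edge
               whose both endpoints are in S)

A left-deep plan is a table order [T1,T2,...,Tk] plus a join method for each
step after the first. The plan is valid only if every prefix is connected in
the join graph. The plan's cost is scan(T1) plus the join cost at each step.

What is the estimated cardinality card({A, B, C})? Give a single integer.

4800

Tables in S: A(40), B(20), C(60)
Edges inside S: C-A(d=5), A-B(d=2)
numerator = 40 * 20 * 60 = 48000
denominator = 5 * 2 = 10
card(S) = 48000 / 10 = 4800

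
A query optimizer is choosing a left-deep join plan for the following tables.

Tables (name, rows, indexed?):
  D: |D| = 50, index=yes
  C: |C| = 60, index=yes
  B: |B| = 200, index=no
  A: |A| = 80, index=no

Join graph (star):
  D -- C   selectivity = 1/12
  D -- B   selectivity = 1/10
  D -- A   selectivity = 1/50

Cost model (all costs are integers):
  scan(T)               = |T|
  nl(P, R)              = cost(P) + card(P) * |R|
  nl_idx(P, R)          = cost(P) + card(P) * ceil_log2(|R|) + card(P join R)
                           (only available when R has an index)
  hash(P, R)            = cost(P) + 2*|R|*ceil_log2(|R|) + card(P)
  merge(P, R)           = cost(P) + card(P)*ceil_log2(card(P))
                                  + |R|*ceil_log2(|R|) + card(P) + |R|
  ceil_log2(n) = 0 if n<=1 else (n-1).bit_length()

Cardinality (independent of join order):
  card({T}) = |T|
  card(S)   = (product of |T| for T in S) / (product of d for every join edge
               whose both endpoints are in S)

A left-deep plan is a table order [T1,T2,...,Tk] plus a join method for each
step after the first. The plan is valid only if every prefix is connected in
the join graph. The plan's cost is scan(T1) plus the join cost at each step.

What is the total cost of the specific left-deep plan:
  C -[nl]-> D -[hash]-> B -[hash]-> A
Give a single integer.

step 1: scan C: cost=60, card=60
step 2: join D via nl
    card(P join D) = 60*50/(12) = 250
    cost = 60 + 60*50 = 3060
step 3: join B via hash
    card(P join B) = 250*200/(10) = 5000
    cost = 3060 + 2*200*8 + 250 = 6510
step 4: join A via hash
    card(P join A) = 5000*80/(50) = 8000
    cost = 6510 + 2*80*7 + 5000 = 12630

12630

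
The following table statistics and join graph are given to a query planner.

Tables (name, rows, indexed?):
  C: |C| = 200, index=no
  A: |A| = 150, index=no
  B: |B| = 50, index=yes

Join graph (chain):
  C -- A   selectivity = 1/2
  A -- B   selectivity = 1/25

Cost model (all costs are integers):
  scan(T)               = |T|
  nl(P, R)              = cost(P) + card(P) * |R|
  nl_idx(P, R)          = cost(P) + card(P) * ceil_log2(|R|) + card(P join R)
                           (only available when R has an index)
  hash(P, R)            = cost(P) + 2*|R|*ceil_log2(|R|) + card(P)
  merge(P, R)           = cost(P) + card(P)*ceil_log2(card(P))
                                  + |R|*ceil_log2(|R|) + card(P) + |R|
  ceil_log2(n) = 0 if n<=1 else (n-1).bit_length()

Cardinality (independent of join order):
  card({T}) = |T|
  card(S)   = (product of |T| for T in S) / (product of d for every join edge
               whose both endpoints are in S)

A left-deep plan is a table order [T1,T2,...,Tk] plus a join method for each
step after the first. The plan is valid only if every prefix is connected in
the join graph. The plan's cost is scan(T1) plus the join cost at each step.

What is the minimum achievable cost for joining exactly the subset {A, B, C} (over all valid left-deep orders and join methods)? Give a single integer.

Selinger DP over subsets of {A,B,C}:
  {C}: scan cost=200, card=200
  {A}: scan cost=150, card=150
  {B}: scan cost=50, card=50
  {AC}: card=15000; try (A,hash)→2800, (C,merge)→3300, (A,merge)→3350, (C,hash)→3500, (C,nl)→30150, (A,nl)→30200; best=2800 via (A,hash)
  {AB}: card=300; try (B,hash)→900, (B,nl_idx)→1350, (A,merge)→1750, (B,merge)→1850, (A,hash)→2500, (A,nl)→7550 …(+1); best=900 via (B,hash)
  {ABC}: card=30000; try (C,hash)→4400, (C,merge)→5700, (B,hash)→18400, (C,nl)→60900, (B,nl_idx)→122800, (B,merge)→228150 …(+1); best=4400 via (C,hash)

4400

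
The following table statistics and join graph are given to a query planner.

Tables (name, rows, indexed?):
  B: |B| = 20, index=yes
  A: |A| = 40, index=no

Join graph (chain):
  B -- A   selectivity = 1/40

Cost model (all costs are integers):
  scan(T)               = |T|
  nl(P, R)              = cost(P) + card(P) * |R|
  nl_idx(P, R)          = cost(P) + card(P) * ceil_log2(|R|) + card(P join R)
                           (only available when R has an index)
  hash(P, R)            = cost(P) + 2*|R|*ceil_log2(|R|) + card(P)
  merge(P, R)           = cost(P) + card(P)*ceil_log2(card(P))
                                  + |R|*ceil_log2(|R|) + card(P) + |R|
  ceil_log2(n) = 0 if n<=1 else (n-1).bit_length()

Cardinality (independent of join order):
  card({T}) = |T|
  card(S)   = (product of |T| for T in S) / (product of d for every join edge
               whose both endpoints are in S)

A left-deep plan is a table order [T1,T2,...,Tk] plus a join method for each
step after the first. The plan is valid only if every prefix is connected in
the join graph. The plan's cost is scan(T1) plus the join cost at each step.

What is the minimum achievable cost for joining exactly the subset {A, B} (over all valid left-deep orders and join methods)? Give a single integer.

Selinger DP over subsets of {A,B}:
  {B}: scan cost=20, card=20
  {A}: scan cost=40, card=40
  {AB}: card=20; try (B,nl_idx)→260, (B,hash)→280, (A,merge)→420, (B,merge)→440, (A,hash)→520, (A,nl)→820 …(+1); best=260 via (B,nl_idx)

260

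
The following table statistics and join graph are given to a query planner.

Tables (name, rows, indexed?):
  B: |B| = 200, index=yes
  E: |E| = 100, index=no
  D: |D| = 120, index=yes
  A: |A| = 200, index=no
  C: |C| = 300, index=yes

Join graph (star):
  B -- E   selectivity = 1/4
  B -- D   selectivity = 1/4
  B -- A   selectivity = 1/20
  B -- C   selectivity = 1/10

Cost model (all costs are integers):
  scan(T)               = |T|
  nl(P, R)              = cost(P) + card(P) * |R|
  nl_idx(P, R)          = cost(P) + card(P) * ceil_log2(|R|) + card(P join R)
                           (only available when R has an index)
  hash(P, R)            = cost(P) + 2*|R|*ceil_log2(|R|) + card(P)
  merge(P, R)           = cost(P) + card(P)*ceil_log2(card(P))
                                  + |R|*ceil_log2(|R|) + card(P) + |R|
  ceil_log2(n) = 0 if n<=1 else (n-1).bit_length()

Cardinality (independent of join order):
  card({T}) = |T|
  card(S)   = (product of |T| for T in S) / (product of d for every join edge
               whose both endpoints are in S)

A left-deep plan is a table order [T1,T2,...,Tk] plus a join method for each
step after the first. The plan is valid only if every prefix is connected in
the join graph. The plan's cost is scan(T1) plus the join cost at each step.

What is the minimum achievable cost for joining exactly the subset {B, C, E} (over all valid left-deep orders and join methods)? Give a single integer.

Selinger DP over subsets of {B,C,E}:
  {B}: scan cost=200, card=200
  {E}: scan cost=100, card=100
  {C}: scan cost=300, card=300
  {BE}: card=5000; try (E,hash)→1800, (B,merge)→2700, (E,merge)→2800, (B,hash)→3400, (B,nl_idx)→5900, (B,nl)→20100 …(+1); best=1800 via (E,hash)
  {BC}: card=6000; try (B,hash)→3800, (C,merge)→5000, (B,merge)→5100, (C,hash)→5800, (C,nl_idx)→8000, (B,nl_idx)→8700 …(+2); best=3800 via (B,hash)
  {BCE}: card=150000; try (E,hash)→11200, (C,hash)→12200, (C,merge)→74800, (E,merge)→88600, (C,nl_idx)→196800, (E,nl)→603800 …(+1); best=11200 via (E,hash)

11200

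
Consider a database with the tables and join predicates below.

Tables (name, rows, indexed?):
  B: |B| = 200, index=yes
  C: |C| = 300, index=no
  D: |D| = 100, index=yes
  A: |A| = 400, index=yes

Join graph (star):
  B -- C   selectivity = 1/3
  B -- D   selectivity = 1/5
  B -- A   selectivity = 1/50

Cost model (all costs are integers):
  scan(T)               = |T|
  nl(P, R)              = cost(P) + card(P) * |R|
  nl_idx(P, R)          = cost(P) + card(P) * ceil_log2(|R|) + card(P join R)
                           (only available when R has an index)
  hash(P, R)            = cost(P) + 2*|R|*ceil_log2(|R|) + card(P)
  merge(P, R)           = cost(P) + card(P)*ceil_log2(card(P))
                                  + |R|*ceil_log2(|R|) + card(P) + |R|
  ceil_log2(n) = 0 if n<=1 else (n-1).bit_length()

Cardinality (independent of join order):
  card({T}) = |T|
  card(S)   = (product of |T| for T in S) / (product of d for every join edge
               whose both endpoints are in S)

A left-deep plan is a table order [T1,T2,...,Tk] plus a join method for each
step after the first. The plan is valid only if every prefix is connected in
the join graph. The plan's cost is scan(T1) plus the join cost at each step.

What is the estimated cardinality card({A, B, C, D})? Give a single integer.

3200000

Tables in S: A(400), B(200), C(300), D(100)
Edges inside S: B-C(d=3), B-D(d=5), B-A(d=50)
numerator = 400 * 200 * 300 * 100 = 2400000000
denominator = 3 * 5 * 50 = 750
card(S) = 2400000000 / 750 = 3200000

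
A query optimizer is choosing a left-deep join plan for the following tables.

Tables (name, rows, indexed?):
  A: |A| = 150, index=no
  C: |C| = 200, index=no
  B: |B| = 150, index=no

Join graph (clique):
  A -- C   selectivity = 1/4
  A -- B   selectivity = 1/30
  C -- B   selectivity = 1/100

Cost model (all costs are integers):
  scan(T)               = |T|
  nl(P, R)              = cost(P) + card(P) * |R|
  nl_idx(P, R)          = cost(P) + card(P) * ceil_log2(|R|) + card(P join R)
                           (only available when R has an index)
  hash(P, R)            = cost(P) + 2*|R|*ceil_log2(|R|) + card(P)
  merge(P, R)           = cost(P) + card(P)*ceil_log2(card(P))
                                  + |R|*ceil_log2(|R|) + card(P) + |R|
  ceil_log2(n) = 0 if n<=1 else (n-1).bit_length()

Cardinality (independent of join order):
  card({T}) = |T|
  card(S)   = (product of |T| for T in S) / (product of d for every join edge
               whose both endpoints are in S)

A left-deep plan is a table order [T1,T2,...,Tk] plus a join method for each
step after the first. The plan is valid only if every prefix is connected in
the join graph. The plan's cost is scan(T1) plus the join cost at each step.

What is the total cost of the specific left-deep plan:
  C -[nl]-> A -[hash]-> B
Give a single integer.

step 1: scan C: cost=200, card=200
step 2: join A via nl
    card(P join A) = 200*150/(4) = 7500
    cost = 200 + 200*150 = 30200
step 3: join B via hash
    card(P join B) = 7500*150/(30*100) = 375
    cost = 30200 + 2*150*8 + 7500 = 40100

40100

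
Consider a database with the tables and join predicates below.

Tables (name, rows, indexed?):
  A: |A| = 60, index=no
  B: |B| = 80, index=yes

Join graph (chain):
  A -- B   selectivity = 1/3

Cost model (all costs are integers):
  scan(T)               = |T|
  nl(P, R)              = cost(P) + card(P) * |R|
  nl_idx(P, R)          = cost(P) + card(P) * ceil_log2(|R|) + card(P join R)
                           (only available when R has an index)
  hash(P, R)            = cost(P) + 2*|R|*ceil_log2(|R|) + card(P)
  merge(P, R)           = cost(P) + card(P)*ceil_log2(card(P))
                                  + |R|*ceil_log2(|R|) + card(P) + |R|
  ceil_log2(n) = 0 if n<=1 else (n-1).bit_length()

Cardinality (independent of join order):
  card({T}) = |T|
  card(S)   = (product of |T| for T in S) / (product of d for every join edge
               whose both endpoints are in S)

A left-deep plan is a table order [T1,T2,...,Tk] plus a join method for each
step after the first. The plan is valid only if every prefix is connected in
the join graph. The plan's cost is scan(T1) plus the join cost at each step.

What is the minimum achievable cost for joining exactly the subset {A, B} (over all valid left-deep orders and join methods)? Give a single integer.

Selinger DP over subsets of {A,B}:
  {A}: scan cost=60, card=60
  {B}: scan cost=80, card=80
  {AB}: card=1600; try (A,hash)→880, (B,merge)→1120, (A,merge)→1140, (B,hash)→1240, (B,nl_idx)→2080, (B,nl)→4860 …(+1); best=880 via (A,hash)

880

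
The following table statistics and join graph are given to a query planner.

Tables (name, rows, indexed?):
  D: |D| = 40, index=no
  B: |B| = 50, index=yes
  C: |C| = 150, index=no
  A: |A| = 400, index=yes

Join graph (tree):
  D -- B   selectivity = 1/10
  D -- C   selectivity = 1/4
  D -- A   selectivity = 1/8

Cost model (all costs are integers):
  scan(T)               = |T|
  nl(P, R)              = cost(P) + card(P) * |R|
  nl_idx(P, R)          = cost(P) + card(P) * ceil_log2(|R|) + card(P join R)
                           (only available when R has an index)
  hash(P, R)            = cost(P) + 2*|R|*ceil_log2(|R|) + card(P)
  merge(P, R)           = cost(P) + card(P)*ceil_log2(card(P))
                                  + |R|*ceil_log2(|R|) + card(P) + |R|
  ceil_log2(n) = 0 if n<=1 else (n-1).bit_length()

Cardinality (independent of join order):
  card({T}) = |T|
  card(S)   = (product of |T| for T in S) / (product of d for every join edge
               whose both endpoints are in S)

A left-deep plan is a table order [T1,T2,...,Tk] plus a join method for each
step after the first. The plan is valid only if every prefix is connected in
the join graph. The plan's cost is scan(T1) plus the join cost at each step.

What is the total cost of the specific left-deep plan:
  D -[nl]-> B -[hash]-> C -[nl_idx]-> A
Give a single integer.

447140

step 1: scan D: cost=40, card=40
step 2: join B via nl
    card(P join B) = 40*50/(10) = 200
    cost = 40 + 40*50 = 2040
step 3: join C via hash
    card(P join C) = 200*150/(4) = 7500
    cost = 2040 + 2*150*8 + 200 = 4640
step 4: join A via nl_idx
    card(P join A) = 7500*400/(8) = 375000
    cost = 4640 + 7500*9 + 375000 = 447140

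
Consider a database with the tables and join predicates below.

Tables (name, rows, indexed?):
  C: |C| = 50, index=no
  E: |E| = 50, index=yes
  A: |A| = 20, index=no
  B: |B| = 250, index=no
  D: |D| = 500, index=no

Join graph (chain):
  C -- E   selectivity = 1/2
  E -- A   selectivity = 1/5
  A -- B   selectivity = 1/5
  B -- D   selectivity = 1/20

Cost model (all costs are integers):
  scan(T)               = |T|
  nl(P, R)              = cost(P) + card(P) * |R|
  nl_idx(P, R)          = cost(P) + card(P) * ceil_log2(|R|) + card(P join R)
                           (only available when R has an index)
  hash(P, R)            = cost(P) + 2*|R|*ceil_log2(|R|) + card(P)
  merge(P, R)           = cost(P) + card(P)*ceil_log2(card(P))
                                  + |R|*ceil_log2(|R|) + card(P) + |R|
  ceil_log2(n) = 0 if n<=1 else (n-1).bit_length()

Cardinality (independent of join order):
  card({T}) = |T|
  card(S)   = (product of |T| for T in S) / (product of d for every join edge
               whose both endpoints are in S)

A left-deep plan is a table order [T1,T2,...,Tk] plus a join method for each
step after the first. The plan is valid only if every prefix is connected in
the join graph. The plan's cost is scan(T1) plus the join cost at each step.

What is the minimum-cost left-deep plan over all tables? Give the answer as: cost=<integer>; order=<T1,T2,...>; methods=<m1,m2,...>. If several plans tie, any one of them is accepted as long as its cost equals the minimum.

Selinger DP (subsets sized 1..n):
  {C}: scan cost=50, card=50
  {E}: scan cost=50, card=50
  {A}: scan cost=20, card=20
  {B}: scan cost=250, card=250
  {D}: scan cost=500, card=500
  {CE}: card=1250; try (E,hash)→700, (C,hash)→700, (E,merge)→750, (C,merge)→750, (E,nl_idx)→1600, (E,nl)→2550 …(+1); best=700 via (E,hash)
  {AE}: card=200; try (A,hash)→300, (E,nl_idx)→340, (E,merge)→490, (A,merge)→520, (E,hash)→640, (E,nl)→1020 …(+1); best=300 via (A,hash)
  {AB}: card=1000; try (A,hash)→700, (B,merge)→2390, (A,merge)→2620, (B,hash)→4040, (B,nl)→5020, (A,nl)→5250; best=700 via (A,hash)
  {BD}: card=6250; try (B,hash)→5000, (D,merge)→7500, (B,merge)→7750, (D,hash)→9500, (D,nl)→125250, (B,nl)→125500; best=5000 via (B,hash)
  {ACE}: card=5000; try (C,hash)→1100, (A,hash)→2150, (C,merge)→2450, (C,nl)→10300, (A,merge)→15820, (A,nl)→25700; best=1100 via (C,hash)
  {ABE}: card=10000; try (E,hash)→2300, (B,merge)→4350, (B,hash)→4500, (E,merge)→12050, (E,nl_idx)→16700, (B,nl)→50300 …(+1); best=2300 via (E,hash)
  {ABD}: card=25000; try (D,hash)→10700, (A,hash)→11450, (D,merge)→16700, (A,merge)→92620, (A,nl)→130000, (D,nl)→500700; best=10700 via (D,hash)
  {ABCE}: card=250000; try (B,hash)→10100, (C,hash)→12900, (B,merge)→73350, (C,merge)→152650, (C,nl)→502300, (B,nl)→1251100; best=10100 via (B,hash)
  {ABDE}: card=250000; try (D,hash)→21300, (E,hash)→36300, (D,merge)→157300, (E,nl_idx)→410700, (E,merge)→411050, (E,nl)→1260700 …(+1); best=21300 via (D,hash)
  {ABCDE}: card=6250000; try (D,hash)→269100, (C,hash)→271900, (D,merge)→4765100, (C,merge)→4771650, (C,nl)→12521300, (D,nl)→125010100; best=269100 via (D,hash)

cost=269100; order=E,A,C,B,D; methods=hash,hash,hash,hash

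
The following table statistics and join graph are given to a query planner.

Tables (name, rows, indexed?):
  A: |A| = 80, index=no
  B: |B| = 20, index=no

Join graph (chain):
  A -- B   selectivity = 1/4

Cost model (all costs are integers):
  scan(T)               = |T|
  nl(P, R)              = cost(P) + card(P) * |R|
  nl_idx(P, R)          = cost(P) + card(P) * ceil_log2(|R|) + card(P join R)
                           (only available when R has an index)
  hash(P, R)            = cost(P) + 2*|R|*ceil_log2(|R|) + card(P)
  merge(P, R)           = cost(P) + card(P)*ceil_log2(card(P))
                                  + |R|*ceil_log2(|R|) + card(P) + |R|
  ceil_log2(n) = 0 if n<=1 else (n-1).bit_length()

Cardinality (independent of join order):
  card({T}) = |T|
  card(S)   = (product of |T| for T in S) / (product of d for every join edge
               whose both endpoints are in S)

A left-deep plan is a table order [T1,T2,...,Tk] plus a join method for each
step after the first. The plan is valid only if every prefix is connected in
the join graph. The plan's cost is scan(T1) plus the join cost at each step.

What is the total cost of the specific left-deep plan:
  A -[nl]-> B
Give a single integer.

1680

step 1: scan A: cost=80, card=80
step 2: join B via nl
    card(P join B) = 80*20/(4) = 400
    cost = 80 + 80*20 = 1680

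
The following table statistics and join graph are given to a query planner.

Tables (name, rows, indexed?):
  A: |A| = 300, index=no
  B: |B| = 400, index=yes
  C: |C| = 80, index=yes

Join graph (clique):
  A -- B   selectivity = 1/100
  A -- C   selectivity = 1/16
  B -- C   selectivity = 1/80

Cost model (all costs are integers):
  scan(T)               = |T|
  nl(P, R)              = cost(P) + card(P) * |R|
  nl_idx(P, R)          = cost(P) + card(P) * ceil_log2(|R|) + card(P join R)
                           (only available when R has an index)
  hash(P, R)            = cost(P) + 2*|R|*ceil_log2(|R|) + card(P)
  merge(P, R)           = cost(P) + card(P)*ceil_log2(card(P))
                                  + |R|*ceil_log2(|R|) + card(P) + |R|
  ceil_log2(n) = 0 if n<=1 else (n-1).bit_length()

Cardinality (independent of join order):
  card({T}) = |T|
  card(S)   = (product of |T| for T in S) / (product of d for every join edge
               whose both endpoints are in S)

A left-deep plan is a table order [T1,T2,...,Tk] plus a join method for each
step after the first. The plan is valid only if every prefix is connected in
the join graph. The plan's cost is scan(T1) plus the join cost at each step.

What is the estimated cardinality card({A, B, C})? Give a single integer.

Tables in S: A(300), B(400), C(80)
Edges inside S: A-B(d=100), A-C(d=16), B-C(d=80)
numerator = 300 * 400 * 80 = 9600000
denominator = 100 * 16 * 80 = 128000
card(S) = 9600000 / 128000 = 75

75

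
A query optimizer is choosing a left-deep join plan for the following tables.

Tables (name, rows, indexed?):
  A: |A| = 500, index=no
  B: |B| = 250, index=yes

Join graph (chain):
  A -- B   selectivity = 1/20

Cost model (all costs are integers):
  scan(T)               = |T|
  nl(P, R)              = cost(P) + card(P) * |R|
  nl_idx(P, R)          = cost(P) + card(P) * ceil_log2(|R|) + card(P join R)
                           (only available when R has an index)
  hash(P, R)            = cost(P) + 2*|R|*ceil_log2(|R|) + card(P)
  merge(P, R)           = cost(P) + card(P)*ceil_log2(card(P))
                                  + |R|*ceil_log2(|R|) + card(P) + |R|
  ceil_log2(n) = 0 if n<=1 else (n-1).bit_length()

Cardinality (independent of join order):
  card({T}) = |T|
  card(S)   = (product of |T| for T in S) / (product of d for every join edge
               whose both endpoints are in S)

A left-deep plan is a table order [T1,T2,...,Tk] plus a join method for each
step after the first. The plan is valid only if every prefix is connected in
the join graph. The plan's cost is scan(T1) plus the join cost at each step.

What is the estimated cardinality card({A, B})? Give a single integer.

6250

Tables in S: A(500), B(250)
Edges inside S: A-B(d=20)
numerator = 500 * 250 = 125000
denominator = 20 = 20
card(S) = 125000 / 20 = 6250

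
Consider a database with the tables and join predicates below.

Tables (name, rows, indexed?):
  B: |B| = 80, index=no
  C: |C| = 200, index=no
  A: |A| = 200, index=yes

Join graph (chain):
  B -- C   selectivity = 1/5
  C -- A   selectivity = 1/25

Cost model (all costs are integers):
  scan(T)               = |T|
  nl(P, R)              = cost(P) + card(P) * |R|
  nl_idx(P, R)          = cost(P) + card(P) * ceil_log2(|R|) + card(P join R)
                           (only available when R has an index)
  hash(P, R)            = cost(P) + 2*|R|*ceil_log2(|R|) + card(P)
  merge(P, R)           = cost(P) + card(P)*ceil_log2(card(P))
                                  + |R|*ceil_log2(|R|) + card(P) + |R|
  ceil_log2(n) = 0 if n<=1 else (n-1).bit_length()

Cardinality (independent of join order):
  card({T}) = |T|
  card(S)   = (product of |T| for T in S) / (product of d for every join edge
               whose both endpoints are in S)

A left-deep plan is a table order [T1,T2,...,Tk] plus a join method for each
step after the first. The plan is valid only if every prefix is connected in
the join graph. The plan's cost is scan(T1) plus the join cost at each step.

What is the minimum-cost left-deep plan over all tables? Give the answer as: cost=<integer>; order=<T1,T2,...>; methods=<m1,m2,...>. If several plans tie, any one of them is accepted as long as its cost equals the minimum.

Selinger DP (subsets sized 1..n):
  {B}: scan cost=80, card=80
  {C}: scan cost=200, card=200
  {A}: scan cost=200, card=200
  {BC}: card=3200; try (B,hash)→1520, (C,merge)→2520, (B,merge)→2640, (C,hash)→3360, (C,nl)→16080, (B,nl)→16200; best=1520 via (B,hash)
  {AC}: card=1600; try (A,nl_idx)→3400, (C,hash)→3600, (A,hash)→3600, (C,merge)→3800, (A,merge)→3800, (C,nl)→40200 …(+1); best=3400 via (A,nl_idx)
  {ABC}: card=25600; try (B,hash)→6120, (A,hash)→7920, (B,merge)→23240, (A,merge)→44920, (A,nl_idx)→52720, (B,nl)→131400 …(+1); best=6120 via (B,hash)

cost=6120; order=C,A,B; methods=nl_idx,hash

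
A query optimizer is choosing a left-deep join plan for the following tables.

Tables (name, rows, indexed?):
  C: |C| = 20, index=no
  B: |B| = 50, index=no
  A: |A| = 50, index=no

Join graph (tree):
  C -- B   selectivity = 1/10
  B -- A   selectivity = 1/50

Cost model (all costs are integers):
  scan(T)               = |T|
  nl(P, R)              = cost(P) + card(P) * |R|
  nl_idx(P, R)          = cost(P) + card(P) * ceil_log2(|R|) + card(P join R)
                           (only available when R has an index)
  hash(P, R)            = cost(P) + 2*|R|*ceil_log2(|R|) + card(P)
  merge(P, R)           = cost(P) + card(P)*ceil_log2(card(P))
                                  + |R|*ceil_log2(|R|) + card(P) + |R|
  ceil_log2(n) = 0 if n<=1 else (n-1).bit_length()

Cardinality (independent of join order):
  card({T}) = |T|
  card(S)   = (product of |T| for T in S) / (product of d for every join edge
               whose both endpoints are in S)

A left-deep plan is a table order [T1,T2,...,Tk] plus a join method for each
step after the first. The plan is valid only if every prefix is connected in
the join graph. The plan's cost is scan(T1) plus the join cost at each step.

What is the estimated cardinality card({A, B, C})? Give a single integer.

Tables in S: A(50), B(50), C(20)
Edges inside S: C-B(d=10), B-A(d=50)
numerator = 50 * 50 * 20 = 50000
denominator = 10 * 50 = 500
card(S) = 50000 / 500 = 100

100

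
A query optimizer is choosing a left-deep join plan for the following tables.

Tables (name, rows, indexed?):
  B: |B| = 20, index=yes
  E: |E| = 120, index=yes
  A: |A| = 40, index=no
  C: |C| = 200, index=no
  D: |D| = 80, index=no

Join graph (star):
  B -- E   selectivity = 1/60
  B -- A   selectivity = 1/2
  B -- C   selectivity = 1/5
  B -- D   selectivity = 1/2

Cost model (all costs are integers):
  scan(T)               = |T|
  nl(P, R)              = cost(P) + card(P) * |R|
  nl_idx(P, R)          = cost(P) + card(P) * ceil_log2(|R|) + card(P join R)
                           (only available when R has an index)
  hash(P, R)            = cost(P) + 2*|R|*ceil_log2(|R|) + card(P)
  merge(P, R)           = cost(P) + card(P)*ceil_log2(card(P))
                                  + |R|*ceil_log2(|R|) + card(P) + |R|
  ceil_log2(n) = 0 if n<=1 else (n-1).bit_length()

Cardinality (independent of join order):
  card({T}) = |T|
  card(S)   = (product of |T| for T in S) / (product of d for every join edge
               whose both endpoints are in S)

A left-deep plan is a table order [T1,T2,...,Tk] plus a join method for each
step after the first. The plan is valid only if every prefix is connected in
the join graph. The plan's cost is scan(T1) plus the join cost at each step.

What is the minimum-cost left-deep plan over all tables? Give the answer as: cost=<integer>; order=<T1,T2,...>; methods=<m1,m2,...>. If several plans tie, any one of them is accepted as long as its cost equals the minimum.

Selinger DP (subsets sized 1..n):
  {B}: scan cost=20, card=20
  {E}: scan cost=120, card=120
  {A}: scan cost=40, card=40
  {C}: scan cost=200, card=200
  {D}: scan cost=80, card=80
  {BE}: card=40; try (E,nl_idx)→200, (B,hash)→440, (B,nl_idx)→760, (E,merge)→1100, (B,merge)→1200, (E,hash)→1720 …(+2); best=200 via (E,nl_idx)
  {AB}: card=400; try (B,hash)→280, (A,merge)→420, (B,merge)→440, (A,hash)→520, (B,nl_idx)→640, (A,nl)→820 …(+1); best=280 via (B,hash)
  {BC}: card=800; try (B,hash)→600, (C,merge)→1940, (B,nl_idx)→2000, (B,merge)→2120, (C,hash)→3240, (C,nl)→4020 …(+1); best=600 via (B,hash)
  {BD}: card=800; try (B,hash)→360, (D,merge)→780, (B,merge)→840, (D,hash)→1160, (B,nl_idx)→1280, (D,nl)→1620 …(+1); best=360 via (B,hash)
  {ABE}: card=800; try (A,hash)→720, (A,merge)→760, (A,nl)→1800, (E,hash)→2360, (E,nl_idx)→3880, (E,merge)→5240 …(+1); best=720 via (A,hash)
  {BCE}: card=1600; try (C,merge)→2280, (E,hash)→3080, (C,hash)→3440, (E,nl_idx)→7800, (C,nl)→8200, (E,merge)→10360 …(+1); best=2280 via (C,merge)
  {BDE}: card=1600; try (D,merge)→1120, (D,hash)→1360, (E,hash)→2840, (D,nl)→3400, (E,nl_idx)→7560, (E,merge)→10120 …(+1); best=1120 via (D,merge)
  {ABC}: card=16000; try (A,hash)→1880, (C,hash)→3880, (C,merge)→6080, (A,merge)→9680, (A,nl)→32600, (C,nl)→80280; best=1880 via (A,hash)
  {ABD}: card=16000; try (A,hash)→1640, (D,hash)→1800, (D,merge)→4920, (A,merge)→9440, (D,nl)→32280, (A,nl)→32360; best=1640 via (A,hash)
  {BCD}: card=32000; try (D,hash)→2520, (C,hash)→4360, (D,merge)→10040, (C,merge)→10960, (D,nl)→64600, (C,nl)→160360; best=2520 via (D,hash)
  {ABCE}: card=32000; try (A,hash)→4360, (C,hash)→4720, (C,merge)→11320, (E,hash)→19560, (A,merge)→21760, (A,nl)→66280 …(+4); best=4360 via (A,hash)
  {ABDE}: card=32000; try (D,hash)→2640, (A,hash)→3200, (D,merge)→10160, (E,hash)→19320, (A,merge)→20600, (D,nl)→64720 …(+4); best=2640 via (D,hash)
  {BCDE}: card=64000; try (D,hash)→5000, (C,hash)→5920, (D,merge)→22120, (C,merge)→22120, (E,hash)→36200, (D,nl)→130280 …(+4); best=5000 via (D,hash)
  {ABCD}: card=640000; try (D,hash)→19000, (C,hash)→20840, (A,hash)→35000, (D,merge)→242520, (C,merge)→243440, (A,merge)→514800 …(+3); best=19000 via (D,hash)
  {ABCDE}: card=1280000; try (D,hash)→37480, (C,hash)→37840, (A,hash)→69480, (C,merge)→516440, (D,merge)→517000, (E,hash)→660680 …(+7); best=37480 via (D,hash)

cost=37480; order=B,E,C,A,D; methods=nl_idx,merge,hash,hash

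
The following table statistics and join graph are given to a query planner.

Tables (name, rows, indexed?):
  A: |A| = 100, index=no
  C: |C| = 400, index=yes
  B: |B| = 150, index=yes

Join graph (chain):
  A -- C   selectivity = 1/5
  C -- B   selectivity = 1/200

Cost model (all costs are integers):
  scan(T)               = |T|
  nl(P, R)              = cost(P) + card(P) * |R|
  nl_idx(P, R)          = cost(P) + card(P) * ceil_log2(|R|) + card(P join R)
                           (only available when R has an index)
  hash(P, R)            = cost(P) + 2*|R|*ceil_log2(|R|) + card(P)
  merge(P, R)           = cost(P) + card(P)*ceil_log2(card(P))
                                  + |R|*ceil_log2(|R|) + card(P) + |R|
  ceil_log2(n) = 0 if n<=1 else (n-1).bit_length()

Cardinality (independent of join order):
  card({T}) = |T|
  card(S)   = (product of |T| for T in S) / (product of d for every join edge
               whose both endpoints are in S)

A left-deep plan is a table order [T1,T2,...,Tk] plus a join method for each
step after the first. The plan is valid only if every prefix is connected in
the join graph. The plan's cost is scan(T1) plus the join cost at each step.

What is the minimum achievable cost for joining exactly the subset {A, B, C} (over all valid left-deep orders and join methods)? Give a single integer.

3500

Selinger DP over subsets of {A,B,C}:
  {A}: scan cost=100, card=100
  {C}: scan cost=400, card=400
  {B}: scan cost=150, card=150
  {AC}: card=8000; try (A,hash)→2200, (C,merge)→4900, (A,merge)→5200, (C,hash)→7400, (C,nl_idx)→9000, (C,nl)→40100 …(+1); best=2200 via (A,hash)
  {BC}: card=300; try (C,nl_idx)→1800, (B,hash)→3200, (B,nl_idx)→3900, (C,merge)→5500, (B,merge)→5750, (C,hash)→7500 …(+2); best=1800 via (C,nl_idx)
  {ABC}: card=6000; try (A,hash)→3500, (A,merge)→5600, (B,hash)→12600, (A,nl)→31800, (B,nl_idx)→72200, (B,merge)→115550 …(+1); best=3500 via (A,hash)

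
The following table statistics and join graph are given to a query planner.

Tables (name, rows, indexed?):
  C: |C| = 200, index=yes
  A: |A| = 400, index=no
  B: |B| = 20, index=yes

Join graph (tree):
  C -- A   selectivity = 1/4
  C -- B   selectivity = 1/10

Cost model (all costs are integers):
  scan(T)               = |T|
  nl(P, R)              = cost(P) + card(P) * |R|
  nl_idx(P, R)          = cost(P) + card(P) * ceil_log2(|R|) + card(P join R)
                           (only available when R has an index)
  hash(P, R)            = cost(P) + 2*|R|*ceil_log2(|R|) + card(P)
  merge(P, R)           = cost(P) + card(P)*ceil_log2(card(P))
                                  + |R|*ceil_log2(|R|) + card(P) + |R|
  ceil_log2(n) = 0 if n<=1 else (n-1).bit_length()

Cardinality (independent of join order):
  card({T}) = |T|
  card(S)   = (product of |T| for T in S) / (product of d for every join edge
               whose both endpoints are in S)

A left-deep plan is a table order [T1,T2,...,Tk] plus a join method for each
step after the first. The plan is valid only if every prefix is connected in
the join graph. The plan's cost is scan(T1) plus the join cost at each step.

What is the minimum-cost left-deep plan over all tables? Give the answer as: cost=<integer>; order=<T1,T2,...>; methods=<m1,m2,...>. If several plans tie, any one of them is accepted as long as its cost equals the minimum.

Selinger DP (subsets sized 1..n):
  {C}: scan cost=200, card=200
  {A}: scan cost=400, card=400
  {B}: scan cost=20, card=20
  {AC}: card=20000; try (C,hash)→4000, (A,merge)→6000, (C,merge)→6200, (A,hash)→7600, (C,nl_idx)→23600, (A,nl)→80200 …(+1); best=4000 via (C,hash)
  {BC}: card=400; try (C,nl_idx)→580, (B,hash)→600, (B,nl_idx)→1600, (C,merge)→1940, (B,merge)→2120, (C,hash)→3240 …(+2); best=580 via (C,nl_idx)
  {ABC}: card=40000; try (A,hash)→8180, (A,merge)→8580, (B,hash)→24200, (B,nl_idx)→144000, (A,nl)→160580, (B,merge)→324120 …(+1); best=8180 via (A,hash)

cost=8180; order=B,C,A; methods=nl_idx,hash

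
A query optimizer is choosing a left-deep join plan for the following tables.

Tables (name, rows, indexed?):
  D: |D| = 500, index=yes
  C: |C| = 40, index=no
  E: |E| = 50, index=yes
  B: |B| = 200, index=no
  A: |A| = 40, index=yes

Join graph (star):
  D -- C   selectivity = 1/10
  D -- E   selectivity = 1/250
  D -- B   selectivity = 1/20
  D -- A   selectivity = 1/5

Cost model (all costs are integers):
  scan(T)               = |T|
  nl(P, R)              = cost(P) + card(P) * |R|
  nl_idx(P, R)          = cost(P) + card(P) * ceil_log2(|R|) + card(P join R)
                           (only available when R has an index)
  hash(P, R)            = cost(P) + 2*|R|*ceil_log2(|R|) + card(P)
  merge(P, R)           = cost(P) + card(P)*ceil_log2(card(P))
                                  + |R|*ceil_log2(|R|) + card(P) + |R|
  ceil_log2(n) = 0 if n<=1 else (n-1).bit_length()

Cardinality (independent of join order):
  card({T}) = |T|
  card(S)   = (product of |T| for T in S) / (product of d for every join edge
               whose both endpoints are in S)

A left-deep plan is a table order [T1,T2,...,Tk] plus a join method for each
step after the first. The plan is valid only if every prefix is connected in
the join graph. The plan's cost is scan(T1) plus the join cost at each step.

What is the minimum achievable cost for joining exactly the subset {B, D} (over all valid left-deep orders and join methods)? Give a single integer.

4200

Selinger DP over subsets of {B,D}:
  {D}: scan cost=500, card=500
  {B}: scan cost=200, card=200
  {BD}: card=5000; try (B,hash)→4200, (D,merge)→7000, (D,nl_idx)→7000, (B,merge)→7300, (D,hash)→9400, (D,nl)→100200 …(+1); best=4200 via (B,hash)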